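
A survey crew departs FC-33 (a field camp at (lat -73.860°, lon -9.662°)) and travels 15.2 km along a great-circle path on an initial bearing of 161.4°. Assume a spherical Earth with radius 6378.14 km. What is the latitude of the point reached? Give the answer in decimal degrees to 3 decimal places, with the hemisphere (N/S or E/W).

73.989°S

δ = d/R = 15.2/6378.14 = 0.002383 rad
φ₂ = arcsin(sin φ₁ cos δ + cos φ₁ sin δ cos θ)
   = arcsin(-0.96059·1.00000 + 0.27799·0.00238·-0.94777) = -73.98935°
λ₂ = λ₁ + atan2(sin θ sin δ cos φ₁, cos δ − sin φ₁ sin φ₂) = -9.50410°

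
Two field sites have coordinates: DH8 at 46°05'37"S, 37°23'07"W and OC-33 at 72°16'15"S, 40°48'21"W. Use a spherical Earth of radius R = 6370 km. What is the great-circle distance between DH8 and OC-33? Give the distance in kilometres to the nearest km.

DH8: φ = -46.09361°, λ = -37.38528°
OC-33: φ = -72.27083°, λ = -40.80583°
Δφ = -26.1772°,  Δλ = -3.4206°
a = sin²(Δφ/2) + cos φ₁ cos φ₂ sin²(Δλ/2) = 0.051471
c = 2·arcsin(√a) = 0.457731 rad = 26.2260°
d = R·c = 6370 × 0.457731 = 2915.7 km

2916 km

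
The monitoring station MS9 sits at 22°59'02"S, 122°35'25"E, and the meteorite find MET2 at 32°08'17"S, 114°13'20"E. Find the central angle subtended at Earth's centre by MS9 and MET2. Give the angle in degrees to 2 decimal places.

MS9: φ = -22.98389°, λ = +122.59028°
MET2: φ = -32.13806°, λ = +114.22222°
Δφ = -9.1542°,  Δλ = -8.3681°
a = sin²(Δφ/2) + cos φ₁ cos φ₂ sin²(Δλ/2) = 0.010518
c = 2·arcsin(√a) = 0.205473 rad = 11.7728°

11.77°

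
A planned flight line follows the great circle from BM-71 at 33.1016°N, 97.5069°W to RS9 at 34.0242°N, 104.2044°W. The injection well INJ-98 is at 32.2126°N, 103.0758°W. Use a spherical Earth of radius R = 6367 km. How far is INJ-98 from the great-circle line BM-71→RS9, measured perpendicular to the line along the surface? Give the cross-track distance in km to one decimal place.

185.1 km

δ₁₃ = central angle BM-71→INJ-98 = 0.083277 rad  (haversine)
θ₁₃ = bearing BM-71→INJ-98 = 260.775°,  θ₁₂ = bearing BM-71→RS9 = 281.229°
dₓₜ = R·arcsin(sin δ₁₃ · sin(θ₁₃ − θ₁₂)) = 6367·arcsin(0.08318·sin(-20.454°)) = -185.102 km
|dₓₜ| = 185.102 km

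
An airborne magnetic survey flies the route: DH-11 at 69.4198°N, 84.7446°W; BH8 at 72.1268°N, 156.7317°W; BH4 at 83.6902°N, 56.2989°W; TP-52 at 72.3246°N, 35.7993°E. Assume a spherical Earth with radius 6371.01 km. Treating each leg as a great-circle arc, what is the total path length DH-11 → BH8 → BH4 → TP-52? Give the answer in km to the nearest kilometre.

6822 km

DH-11→BH8: c = 0.391440 rad, d = 2493.87 km
BH8→BH4: c = 0.348563 rad, d = 2220.70 km
BH4→TP-52: c = 0.330752 rad, d = 2107.23 km
Total = 2493.87 + 2220.70 + 2107.23 = 6821.79 km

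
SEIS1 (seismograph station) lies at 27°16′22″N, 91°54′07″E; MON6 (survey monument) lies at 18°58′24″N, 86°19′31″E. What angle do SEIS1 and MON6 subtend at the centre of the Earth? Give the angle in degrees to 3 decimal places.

SEIS1: φ = +27.27278°, λ = +91.90194°
MON6: φ = +18.97333°, λ = +86.32528°
Δφ = -8.2994°,  Δλ = -5.5767°
a = sin²(Δφ/2) + cos φ₁ cos φ₂ sin²(Δλ/2) = 0.007226
c = 2·arcsin(√a) = 0.170212 rad = 9.7524°

9.752°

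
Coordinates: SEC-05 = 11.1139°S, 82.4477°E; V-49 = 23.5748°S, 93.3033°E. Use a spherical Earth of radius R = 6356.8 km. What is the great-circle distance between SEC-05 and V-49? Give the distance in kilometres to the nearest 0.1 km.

Δφ = -12.4609°,  Δλ = 10.8556°
a = sin²(Δφ/2) + cos φ₁ cos φ₂ sin²(Δλ/2) = 0.019825
c = 2·arcsin(√a) = 0.282543 rad = 16.1885°
d = R·c = 6356.8 × 0.282543 = 1796.1 km

1796.1 km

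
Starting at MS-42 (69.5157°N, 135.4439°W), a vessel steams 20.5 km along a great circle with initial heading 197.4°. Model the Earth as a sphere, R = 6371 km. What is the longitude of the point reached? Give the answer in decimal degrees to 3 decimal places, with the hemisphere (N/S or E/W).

δ = d/R = 20.5/6371 = 0.003218 rad
φ₂ = arcsin(sin φ₁ cos δ + cos φ₁ sin δ cos θ)
   = arcsin(0.93677·0.99999 + 0.34995·0.00322·-0.95424) = 69.33970°
λ₂ = λ₁ + atan2(sin θ sin δ cos φ₁, cos δ − sin φ₁ sin φ₂) = -135.60016°

135.600°W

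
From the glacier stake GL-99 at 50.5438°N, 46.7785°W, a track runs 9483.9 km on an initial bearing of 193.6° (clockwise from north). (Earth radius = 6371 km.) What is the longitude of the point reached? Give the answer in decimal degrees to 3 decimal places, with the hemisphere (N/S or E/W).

63.104°W

δ = d/R = 9483.9/6371 = 1.488605 rad
φ₂ = arcsin(sin φ₁ cos δ + cos φ₁ sin δ cos θ)
   = arcsin(0.77211·0.08210 + 0.63549·0.99662·-0.97196) = -33.51772°
λ₂ = λ₁ + atan2(sin θ sin δ cos φ₁, cos δ − sin φ₁ sin φ₂) = -63.10372°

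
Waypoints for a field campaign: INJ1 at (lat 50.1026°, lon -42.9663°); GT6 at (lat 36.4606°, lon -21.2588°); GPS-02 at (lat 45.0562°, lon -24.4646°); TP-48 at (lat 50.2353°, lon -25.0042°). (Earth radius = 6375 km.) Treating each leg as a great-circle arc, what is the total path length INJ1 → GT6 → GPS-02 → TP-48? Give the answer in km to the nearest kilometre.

3879 km

INJ1→GT6: c = 0.361958 rad, d = 2307.48 km
GT6→GPS-02: c = 0.155858 rad, d = 993.59 km
GPS-02→TP-48: c = 0.090614 rad, d = 577.66 km
Total = 2307.48 + 993.59 + 577.66 = 3878.74 km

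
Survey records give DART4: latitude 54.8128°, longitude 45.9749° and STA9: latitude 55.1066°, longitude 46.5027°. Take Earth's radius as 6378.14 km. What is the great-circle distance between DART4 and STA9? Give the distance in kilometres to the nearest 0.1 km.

47.0 km

Δφ = 0.2938°,  Δλ = 0.5278°
a = sin²(Δφ/2) + cos φ₁ cos φ₂ sin²(Δλ/2) = 0.000014
c = 2·arcsin(√a) = 0.007367 rad = 0.4221°
d = R·c = 6378.14 × 0.007367 = 47.0 km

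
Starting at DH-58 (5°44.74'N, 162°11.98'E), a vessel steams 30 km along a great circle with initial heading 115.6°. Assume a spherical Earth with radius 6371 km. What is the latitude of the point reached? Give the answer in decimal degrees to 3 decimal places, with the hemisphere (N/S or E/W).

5.629°N

DH-58: φ = +5.74567°, λ = +162.19967°
δ = d/R = 30/6371 = 0.004709 rad
φ₂ = arcsin(sin φ₁ cos δ + cos φ₁ sin δ cos θ)
   = arcsin(0.10011·0.99999 + 0.99498·0.00471·-0.43209) = 5.62904°
λ₂ = λ₁ + atan2(sin θ sin δ cos φ₁, cos δ − sin φ₁ sin φ₂) = 162.44416°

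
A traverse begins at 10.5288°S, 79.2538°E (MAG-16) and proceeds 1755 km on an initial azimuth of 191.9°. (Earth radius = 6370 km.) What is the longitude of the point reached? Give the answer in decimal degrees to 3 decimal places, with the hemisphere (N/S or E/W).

75.677°E

δ = d/R = 1755/6370 = 0.275510 rad
φ₂ = arcsin(sin φ₁ cos δ + cos φ₁ sin δ cos θ)
   = arcsin(-0.18273·0.96229 + 0.98316·0.27204·-0.97851) = -25.94755°
λ₂ = λ₁ + atan2(sin θ sin δ cos φ₁, cos δ − sin φ₁ sin φ₂) = 75.67714°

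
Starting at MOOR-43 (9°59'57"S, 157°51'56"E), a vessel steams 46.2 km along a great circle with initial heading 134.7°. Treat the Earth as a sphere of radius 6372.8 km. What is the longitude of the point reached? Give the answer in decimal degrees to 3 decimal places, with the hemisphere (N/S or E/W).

MOOR-43: φ = -9.99917°, λ = +157.86556°
δ = d/R = 46.2/6372.8 = 0.007250 rad
φ₂ = arcsin(sin φ₁ cos δ + cos φ₁ sin δ cos θ)
   = arcsin(-0.17363·0.99997 + 0.98481·0.00725·-0.70339) = -10.29120°
λ₂ = λ₁ + atan2(sin θ sin δ cos φ₁, cos δ − sin φ₁ sin φ₂) = 158.16563°

158.166°E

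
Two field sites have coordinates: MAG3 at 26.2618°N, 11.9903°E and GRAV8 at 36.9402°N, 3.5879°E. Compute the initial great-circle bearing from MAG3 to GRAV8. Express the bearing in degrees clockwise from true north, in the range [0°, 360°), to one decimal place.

328.3°

Δλ = -8.4024°
y = sin Δλ · cos φ₂ = -0.116792
x = cos φ₁ sin φ₂ − sin φ₁ cos φ₂ cos Δλ = 0.189092
θ = atan2(y, x) = -31.7014° → 328.2986° (mod 360°)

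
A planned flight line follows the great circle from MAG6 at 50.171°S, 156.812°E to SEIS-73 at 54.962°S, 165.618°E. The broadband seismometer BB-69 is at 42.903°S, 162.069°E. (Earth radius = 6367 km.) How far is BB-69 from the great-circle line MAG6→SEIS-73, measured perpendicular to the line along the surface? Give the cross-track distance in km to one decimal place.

δ₁₃ = central angle MAG6→BB-69 = 0.141598 rad  (haversine)
θ₁₃ = bearing MAG6→BB-69 = 28.396°,  θ₁₂ = bearing MAG6→SEIS-73 = 135.268°
dₓₜ = R·arcsin(sin δ₁₃ · sin(θ₁₃ − θ₁₂)) = 6367·arcsin(0.14112·sin(-106.872°)) = -862.501 km
|dₓₜ| = 862.501 km

862.5 km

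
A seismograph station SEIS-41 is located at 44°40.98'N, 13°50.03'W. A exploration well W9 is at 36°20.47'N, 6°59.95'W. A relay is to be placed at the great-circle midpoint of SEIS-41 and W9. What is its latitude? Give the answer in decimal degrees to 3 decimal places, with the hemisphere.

SEIS-41: φ = +44.68300°, λ = -13.83383°
W9: φ = +36.34117°, λ = -6.99917°
Bx = cos φ₂ cos Δλ = 0.799779,  By = cos φ₂ sin Δλ = 0.095859
φₘ = atan2(sin φ₁ + sin φ₂, √((cos φ₁ + Bx)² + By²)) = 40.56226°
λₘ = λ₁ + atan2(By, cos φ₁ + Bx) = -10.20331°

40.562°N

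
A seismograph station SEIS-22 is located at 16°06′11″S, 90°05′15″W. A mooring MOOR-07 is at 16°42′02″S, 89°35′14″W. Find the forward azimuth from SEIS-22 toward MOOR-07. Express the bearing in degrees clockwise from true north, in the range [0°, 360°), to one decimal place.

141.3°

SEIS-22: φ = -16.10306°, λ = -90.08750°
MOOR-07: φ = -16.70056°, λ = -89.58722°
Δλ = 0.5003°
y = sin Δλ · cos φ₂ = 0.008363
x = cos φ₁ sin φ₂ − sin φ₁ cos φ₂ cos Δλ = -0.010438
θ = atan2(y, x) = 141.2985° → 141.2985° (mod 360°)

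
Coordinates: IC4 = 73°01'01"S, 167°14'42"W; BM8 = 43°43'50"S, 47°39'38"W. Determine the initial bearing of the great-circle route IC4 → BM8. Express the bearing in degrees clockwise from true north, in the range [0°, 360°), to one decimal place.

IC4: φ = -73.01694°, λ = -167.24500°
BM8: φ = -43.73056°, λ = -47.66056°
Δλ = 119.5844°
y = sin Δλ · cos φ₂ = 0.628393
x = cos φ₁ sin φ₂ − sin φ₁ cos φ₂ cos Δλ = -0.543105
θ = atan2(y, x) = 130.8361° → 130.8361° (mod 360°)

130.8°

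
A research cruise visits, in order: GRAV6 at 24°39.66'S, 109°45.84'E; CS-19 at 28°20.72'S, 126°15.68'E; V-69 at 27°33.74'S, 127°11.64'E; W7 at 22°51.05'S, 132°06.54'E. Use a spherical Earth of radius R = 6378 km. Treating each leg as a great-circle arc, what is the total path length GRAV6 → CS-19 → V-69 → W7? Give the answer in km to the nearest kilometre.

GRAV6: φ = -24.66100°, λ = +109.76400°
CS-19: φ = -28.34533°, λ = +126.26133°
V-69: φ = -27.56233°, λ = +127.19400°
W7: φ = -22.85083°, λ = +132.10900°
GRAV6→CS-19: c = 0.265328 rad, d = 1692.26 km
CS-19→V-69: c = 0.019837 rad, d = 126.52 km
V-69→W7: c = 0.113047 rad, d = 721.01 km
Total = 1692.26 + 126.52 + 721.01 = 2539.80 km

2540 km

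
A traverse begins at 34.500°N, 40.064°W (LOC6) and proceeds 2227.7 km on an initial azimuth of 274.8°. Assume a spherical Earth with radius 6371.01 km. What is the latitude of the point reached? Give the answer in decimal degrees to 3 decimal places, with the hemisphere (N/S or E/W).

33.763°N

δ = d/R = 2227.7/6371.01 = 0.349662 rad
φ₂ = arcsin(sin φ₁ cos δ + cos φ₁ sin δ cos θ)
   = arcsin(0.56641·0.93949 + 0.82413·0.34258·0.08368) = 33.76286°
λ₂ = λ₁ + atan2(sin θ sin δ cos φ₁, cos δ − sin φ₁ sin φ₂) = -64.30869°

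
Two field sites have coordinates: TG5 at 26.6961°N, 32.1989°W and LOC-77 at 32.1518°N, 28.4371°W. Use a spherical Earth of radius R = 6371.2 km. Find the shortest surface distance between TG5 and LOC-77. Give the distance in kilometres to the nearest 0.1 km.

707.5 km

Δφ = 5.4557°,  Δλ = 3.7618°
a = sin²(Δφ/2) + cos φ₁ cos φ₂ sin²(Δλ/2) = 0.003080
c = 2·arcsin(√a) = 0.111050 rad = 6.3627°
d = R·c = 6371.2 × 0.111050 = 707.5 km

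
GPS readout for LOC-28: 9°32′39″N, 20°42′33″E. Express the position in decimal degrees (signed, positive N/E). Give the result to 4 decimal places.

+9.5442°, +20.7092°

lat: 9.5442° N → +9.5442°
lon: 20.7092° E → +20.7092°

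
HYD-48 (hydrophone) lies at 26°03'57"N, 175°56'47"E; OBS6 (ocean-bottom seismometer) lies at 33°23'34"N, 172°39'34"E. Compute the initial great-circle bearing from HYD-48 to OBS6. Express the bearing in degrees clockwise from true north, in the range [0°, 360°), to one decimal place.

339.5°

HYD-48: φ = +26.06583°, λ = +175.94639°
OBS6: φ = +33.39278°, λ = +172.65944°
Δλ = -3.2869°
y = sin Δλ · cos φ₂ = -0.047871
x = cos φ₁ sin φ₂ − sin φ₁ cos φ₂ cos Δλ = 0.128135
θ = atan2(y, x) = -20.4858° → 339.5142° (mod 360°)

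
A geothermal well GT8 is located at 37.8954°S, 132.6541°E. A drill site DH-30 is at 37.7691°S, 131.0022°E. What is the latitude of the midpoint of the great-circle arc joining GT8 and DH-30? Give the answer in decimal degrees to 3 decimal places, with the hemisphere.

Bx = cos φ₂ cos Δλ = 0.790157,  By = cos φ₂ sin Δλ = -0.022787
φₘ = atan2(sin φ₁ + sin φ₂, √((cos φ₁ + Bx)² + By²)) = -37.83513°
λₘ = λ₁ + atan2(By, cos φ₁ + Bx) = 131.82744°

37.835°S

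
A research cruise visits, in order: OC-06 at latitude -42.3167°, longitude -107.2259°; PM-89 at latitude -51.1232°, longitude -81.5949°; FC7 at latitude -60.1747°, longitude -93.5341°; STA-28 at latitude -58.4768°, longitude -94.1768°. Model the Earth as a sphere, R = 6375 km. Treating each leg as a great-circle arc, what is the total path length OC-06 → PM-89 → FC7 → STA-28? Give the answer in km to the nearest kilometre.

3615 km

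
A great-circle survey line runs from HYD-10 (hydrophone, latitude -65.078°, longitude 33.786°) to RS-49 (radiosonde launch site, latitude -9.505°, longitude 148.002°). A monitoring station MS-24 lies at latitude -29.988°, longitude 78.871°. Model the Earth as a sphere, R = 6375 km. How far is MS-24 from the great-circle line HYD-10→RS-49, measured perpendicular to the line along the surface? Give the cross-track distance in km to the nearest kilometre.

δ₁₃ = central angle HYD-10→MS-24 = 0.779922 rad  (haversine)
θ₁₃ = bearing HYD-10→MS-24 = 60.716°,  θ₁₂ = bearing HYD-10→RS-49 = 115.884°
dₓₜ = R·arcsin(sin δ₁₃ · sin(θ₁₃ − θ₁₂)) = 6375·arcsin(0.70322·sin(-55.168°)) = -3922.750 km
|dₓₜ| = 3922.750 km

3923 km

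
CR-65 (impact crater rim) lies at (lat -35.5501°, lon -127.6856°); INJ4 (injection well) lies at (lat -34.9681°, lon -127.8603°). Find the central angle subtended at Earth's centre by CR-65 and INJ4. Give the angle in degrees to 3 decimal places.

Δφ = 0.5820°,  Δλ = -0.1747°
a = sin²(Δφ/2) + cos φ₁ cos φ₂ sin²(Δλ/2) = 0.000027
c = 2·arcsin(√a) = 0.010458 rad = 0.5992°

0.599°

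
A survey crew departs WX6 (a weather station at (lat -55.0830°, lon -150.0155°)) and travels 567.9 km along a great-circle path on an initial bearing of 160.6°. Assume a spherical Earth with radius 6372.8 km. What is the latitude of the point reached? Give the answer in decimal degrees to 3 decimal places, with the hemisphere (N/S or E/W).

δ = d/R = 567.9/6372.8 = 0.089113 rad
φ₂ = arcsin(sin φ₁ cos δ + cos φ₁ sin δ cos θ)
   = arcsin(-0.81998·0.99603 + 0.57239·0.08900·-0.94322) = -59.85715°
λ₂ = λ₁ + atan2(sin θ sin δ cos φ₁, cos δ − sin φ₁ sin φ₂) = -146.64069°

59.857°S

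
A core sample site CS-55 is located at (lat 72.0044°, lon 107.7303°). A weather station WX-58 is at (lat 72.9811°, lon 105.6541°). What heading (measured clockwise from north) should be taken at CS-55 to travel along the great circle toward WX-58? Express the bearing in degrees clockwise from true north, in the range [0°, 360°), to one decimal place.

Δλ = -2.0762°
y = sin Δλ · cos φ₂ = -0.010604
x = cos φ₁ sin φ₂ − sin φ₁ cos φ₂ cos Δλ = 0.017229
θ = atan2(y, x) = -31.6110° → 328.3890° (mod 360°)

328.4°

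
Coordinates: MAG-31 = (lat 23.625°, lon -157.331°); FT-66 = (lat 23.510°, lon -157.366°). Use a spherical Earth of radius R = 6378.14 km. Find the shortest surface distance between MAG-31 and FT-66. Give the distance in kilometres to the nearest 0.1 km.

Δφ = -0.1150°,  Δλ = -0.0350°
a = sin²(Δφ/2) + cos φ₁ cos φ₂ sin²(Δλ/2) = 0.000001
c = 2·arcsin(√a) = 0.002084 rad = 0.1194°
d = R·c = 6378.14 × 0.002084 = 13.3 km

13.3 km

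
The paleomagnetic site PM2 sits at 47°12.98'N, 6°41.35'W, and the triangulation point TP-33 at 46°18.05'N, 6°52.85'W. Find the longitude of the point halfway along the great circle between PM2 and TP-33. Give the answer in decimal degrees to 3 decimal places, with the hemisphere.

PM2: φ = +47.21633°, λ = -6.68917°
TP-33: φ = +46.30083°, λ = -6.88083°
Bx = cos φ₂ cos Δλ = 0.690868,  By = cos φ₂ sin Δλ = -0.002311
φₘ = atan2(sin φ₁ + sin φ₂, √((cos φ₁ + Bx)² + By²)) = 46.75862°
λₘ = λ₁ + atan2(By, cos φ₁ + Bx) = -6.78581°

6.786°W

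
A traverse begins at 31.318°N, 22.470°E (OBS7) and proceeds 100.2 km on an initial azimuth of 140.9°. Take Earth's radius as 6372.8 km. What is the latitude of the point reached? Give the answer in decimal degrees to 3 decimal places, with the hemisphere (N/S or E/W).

30.617°N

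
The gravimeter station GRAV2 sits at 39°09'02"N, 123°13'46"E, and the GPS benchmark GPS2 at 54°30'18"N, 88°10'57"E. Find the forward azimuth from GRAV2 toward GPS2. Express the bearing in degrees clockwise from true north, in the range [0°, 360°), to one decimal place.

314.8°

GRAV2: φ = +39.15056°, λ = +123.22944°
GPS2: φ = +54.50500°, λ = +88.18250°
Δλ = -35.0469°
y = sin Δλ · cos φ₂ = -0.333426
x = cos φ₁ sin φ₂ − sin φ₁ cos φ₂ cos Δλ = 0.331259
θ = atan2(y, x) = -45.1869° → 314.8131° (mod 360°)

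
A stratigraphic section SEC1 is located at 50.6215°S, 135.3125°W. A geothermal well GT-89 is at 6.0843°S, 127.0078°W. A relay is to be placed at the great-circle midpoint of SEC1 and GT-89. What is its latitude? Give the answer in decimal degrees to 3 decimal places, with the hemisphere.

28.413°S

Bx = cos φ₂ cos Δλ = 0.983940,  By = cos φ₂ sin Δλ = 0.143624
φₘ = atan2(sin φ₁ + sin φ₂, √((cos φ₁ + Bx)² + By²)) = -28.41280°
λₘ = λ₁ + atan2(By, cos φ₁ + Bx) = -130.24105°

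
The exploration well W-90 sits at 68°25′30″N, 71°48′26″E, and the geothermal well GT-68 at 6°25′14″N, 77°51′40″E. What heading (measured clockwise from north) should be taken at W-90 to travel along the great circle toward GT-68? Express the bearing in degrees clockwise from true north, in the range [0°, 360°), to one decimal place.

173.2°

W-90: φ = +68.42500°, λ = +71.80722°
GT-68: φ = +6.42056°, λ = +77.86111°
Δλ = 6.0539°
y = sin Δλ · cos φ₂ = 0.104802
x = cos φ₁ sin φ₂ − sin φ₁ cos φ₂ cos Δλ = -0.877830
θ = atan2(y, x) = 173.1918° → 173.1918° (mod 360°)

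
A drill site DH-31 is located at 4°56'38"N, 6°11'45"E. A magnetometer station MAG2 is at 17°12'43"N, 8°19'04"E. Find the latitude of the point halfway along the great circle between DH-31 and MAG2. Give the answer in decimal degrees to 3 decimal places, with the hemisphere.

11.080°N

DH-31: φ = +4.94389°, λ = +6.19583°
MAG2: φ = +17.21194°, λ = +8.31778°
Bx = cos φ₂ cos Δλ = 0.954562,  By = cos φ₂ sin Δλ = 0.035368
φₘ = atan2(sin φ₁ + sin φ₂, √((cos φ₁ + Bx)² + By²)) = 11.07977°
λₘ = λ₁ + atan2(By, cos φ₁ + Bx) = 7.23448°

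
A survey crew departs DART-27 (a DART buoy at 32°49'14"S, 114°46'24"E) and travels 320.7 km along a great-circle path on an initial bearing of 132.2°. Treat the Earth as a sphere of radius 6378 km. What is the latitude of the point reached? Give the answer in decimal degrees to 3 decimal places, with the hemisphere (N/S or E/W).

DART-27: φ = -32.82056°, λ = +114.77333°
δ = d/R = 320.7/6378 = 0.050282 rad
φ₂ = arcsin(sin φ₁ cos δ + cos φ₁ sin δ cos θ)
   = arcsin(-0.54201·0.99874 + 0.84037·0.05026·-0.67172) = -34.72909°
λ₂ = λ₁ + atan2(sin θ sin δ cos φ₁, cos δ − sin φ₁ sin φ₂) = 117.36997°

34.729°S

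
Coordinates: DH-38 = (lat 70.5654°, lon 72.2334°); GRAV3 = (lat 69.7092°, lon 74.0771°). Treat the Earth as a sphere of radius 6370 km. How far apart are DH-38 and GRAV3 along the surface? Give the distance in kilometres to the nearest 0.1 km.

117.9 km

Δφ = -0.8562°,  Δλ = 1.8437°
a = sin²(Δφ/2) + cos φ₁ cos φ₂ sin²(Δλ/2) = 0.000086
c = 2·arcsin(√a) = 0.018514 rad = 1.0608°
d = R·c = 6370 × 0.018514 = 117.9 km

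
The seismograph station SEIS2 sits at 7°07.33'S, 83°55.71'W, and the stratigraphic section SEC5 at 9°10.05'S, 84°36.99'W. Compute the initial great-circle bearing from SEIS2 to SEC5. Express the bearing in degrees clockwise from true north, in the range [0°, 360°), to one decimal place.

SEIS2: φ = -7.12217°, λ = -83.92850°
SEC5: φ = -9.16750°, λ = -84.61650°
Δλ = -0.6880°
y = sin Δλ · cos φ₂ = -0.011854
x = cos φ₁ sin φ₂ − sin φ₁ cos φ₂ cos Δλ = -0.035699
θ = atan2(y, x) = -161.6308° → 198.3692° (mod 360°)

198.4°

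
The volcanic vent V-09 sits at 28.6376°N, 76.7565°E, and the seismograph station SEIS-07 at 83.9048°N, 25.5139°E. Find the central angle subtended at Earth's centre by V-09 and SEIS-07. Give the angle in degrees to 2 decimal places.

57.66°

Δφ = 55.2672°,  Δλ = -51.2426°
a = sin²(Δφ/2) + cos φ₁ cos φ₂ sin²(Δλ/2) = 0.232551
c = 2·arcsin(√a) = 1.006408 rad = 57.6630°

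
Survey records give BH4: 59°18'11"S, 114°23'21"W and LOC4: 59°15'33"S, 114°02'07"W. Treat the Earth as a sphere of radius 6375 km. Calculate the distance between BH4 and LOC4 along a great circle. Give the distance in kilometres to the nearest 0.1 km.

20.7 km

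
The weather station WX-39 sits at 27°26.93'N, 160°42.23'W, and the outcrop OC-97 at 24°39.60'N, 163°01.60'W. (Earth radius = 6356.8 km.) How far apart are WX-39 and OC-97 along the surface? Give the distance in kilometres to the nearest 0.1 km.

WX-39: φ = +27.44883°, λ = -160.70383°
OC-97: φ = +24.66000°, λ = -163.02667°
Δφ = -2.7888°,  Δλ = -2.3228°
a = sin²(Δφ/2) + cos φ₁ cos φ₂ sin²(Δλ/2) = 0.000924
c = 2·arcsin(√a) = 0.060788 rad = 3.4829°
d = R·c = 6356.8 × 0.060788 = 386.4 km

386.4 km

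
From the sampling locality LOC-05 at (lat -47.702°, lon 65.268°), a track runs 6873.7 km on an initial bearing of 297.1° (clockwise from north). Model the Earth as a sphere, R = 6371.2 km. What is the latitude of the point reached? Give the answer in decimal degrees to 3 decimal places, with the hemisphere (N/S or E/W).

4.539°S

δ = d/R = 6873.7/6371.2 = 1.078871 rad
φ₂ = arcsin(sin φ₁ cos δ + cos φ₁ sin δ cos θ)
   = arcsin(-0.73965·0.47232 + 0.67299·0.88142·0.45554) = -4.53875°
λ₂ = λ₁ + atan2(sin θ sin δ cos φ₁, cos δ − sin φ₁ sin φ₂) = 13.35044°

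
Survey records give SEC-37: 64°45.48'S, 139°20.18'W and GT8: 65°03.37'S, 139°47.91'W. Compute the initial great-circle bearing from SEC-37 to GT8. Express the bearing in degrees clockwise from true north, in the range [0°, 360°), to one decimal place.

SEC-37: φ = -64.75800°, λ = -139.33633°
GT8: φ = -65.05617°, λ = -139.79850°
Δλ = -0.4622°
y = sin Δλ · cos φ₂ = -0.003402
x = cos φ₁ sin φ₂ − sin φ₁ cos φ₂ cos Δλ = -0.005216
θ = atan2(y, x) = -146.8903° → 213.1097° (mod 360°)

213.1°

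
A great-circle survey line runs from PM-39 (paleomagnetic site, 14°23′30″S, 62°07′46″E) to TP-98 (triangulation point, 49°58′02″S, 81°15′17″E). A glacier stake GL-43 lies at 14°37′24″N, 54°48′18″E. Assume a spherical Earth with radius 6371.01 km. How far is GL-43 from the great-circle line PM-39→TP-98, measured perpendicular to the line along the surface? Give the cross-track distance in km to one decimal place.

294.2 km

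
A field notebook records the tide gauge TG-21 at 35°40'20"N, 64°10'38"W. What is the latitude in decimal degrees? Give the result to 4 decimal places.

35° + 40′/60 + 20″/3600 = 35 + 0.66667 + 0.00556 = 35.6722°

35.6722°N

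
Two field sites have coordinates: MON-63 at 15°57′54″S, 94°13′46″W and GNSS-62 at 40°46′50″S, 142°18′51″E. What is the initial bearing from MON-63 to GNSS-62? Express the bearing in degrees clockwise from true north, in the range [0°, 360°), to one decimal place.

MON-63: φ = -15.96500°, λ = -94.22944°
GNSS-62: φ = -40.78056°, λ = +142.31417°
Δλ = -123.4564°
y = sin Δλ · cos φ₂ = -0.631750
x = cos φ₁ sin φ₂ − sin φ₁ cos φ₂ cos Δλ = -0.742792
θ = atan2(y, x) = -139.6186° → 220.3814° (mod 360°)

220.4°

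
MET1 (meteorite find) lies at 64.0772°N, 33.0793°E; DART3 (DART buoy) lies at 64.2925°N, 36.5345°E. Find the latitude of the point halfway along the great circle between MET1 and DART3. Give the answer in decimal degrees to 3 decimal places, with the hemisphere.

64.195°N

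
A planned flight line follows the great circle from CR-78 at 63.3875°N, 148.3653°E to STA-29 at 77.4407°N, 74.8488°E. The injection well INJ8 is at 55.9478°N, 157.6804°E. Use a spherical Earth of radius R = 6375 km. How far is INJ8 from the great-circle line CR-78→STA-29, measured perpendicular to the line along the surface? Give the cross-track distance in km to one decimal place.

δ₁₃ = central angle CR-78→INJ8 = 0.153291 rad  (haversine)
θ₁₃ = bearing CR-78→INJ8 = 143.588°,  θ₁₂ = bearing CR-78→STA-29 = 331.377°
dₓₜ = R·arcsin(sin δ₁₃ · sin(θ₁₃ − θ₁₂)) = 6375·arcsin(0.15269·sin(-187.789°)) = 131.928 km
|dₓₜ| = 131.928 km

131.9 km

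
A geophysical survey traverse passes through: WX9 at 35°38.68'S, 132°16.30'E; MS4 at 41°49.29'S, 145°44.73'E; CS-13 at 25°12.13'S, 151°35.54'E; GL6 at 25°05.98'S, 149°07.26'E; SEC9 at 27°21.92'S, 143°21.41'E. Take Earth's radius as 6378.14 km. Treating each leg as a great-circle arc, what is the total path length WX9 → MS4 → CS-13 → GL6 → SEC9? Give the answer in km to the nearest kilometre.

WX9: φ = -35.64467°, λ = +132.27167°
MS4: φ = -41.82150°, λ = +145.74550°
CS-13: φ = -25.20217°, λ = +151.59233°
GL6: φ = -25.09967°, λ = +149.12100°
SEC9: φ = -27.36533°, λ = +143.35683°
WX9→MS4: c = 0.212408 rad, d = 1354.77 km
MS4→CS-13: c = 0.302085 rad, d = 1926.74 km
CS-13→GL6: c = 0.039084 rad, d = 249.28 km
GL6→SEC9: c = 0.098510 rad, d = 628.31 km
Total = 1354.77 + 1926.74 + 249.28 + 628.31 = 4159.10 km

4159 km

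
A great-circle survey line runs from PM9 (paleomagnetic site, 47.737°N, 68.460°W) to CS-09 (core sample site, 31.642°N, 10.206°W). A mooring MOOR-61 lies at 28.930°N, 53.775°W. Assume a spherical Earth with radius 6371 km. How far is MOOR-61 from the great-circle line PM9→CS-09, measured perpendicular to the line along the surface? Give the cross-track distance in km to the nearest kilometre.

1992 km

δ₁₃ = central angle PM9→MOOR-61 = 0.383442 rad  (haversine)
θ₁₃ = bearing PM9→MOOR-61 = 143.626°,  θ₁₂ = bearing PM9→CS-09 = 88.314°
dₓₜ = R·arcsin(sin δ₁₃ · sin(θ₁₃ − θ₁₂)) = 6371·arcsin(0.37411·sin(55.312°)) = 1992.168 km
|dₓₜ| = 1992.168 km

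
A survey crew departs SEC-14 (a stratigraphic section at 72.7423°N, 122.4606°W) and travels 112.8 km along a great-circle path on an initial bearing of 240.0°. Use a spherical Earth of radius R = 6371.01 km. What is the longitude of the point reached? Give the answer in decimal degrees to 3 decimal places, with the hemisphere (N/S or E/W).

125.338°W

δ = d/R = 112.8/6371.01 = 0.017705 rad
φ₂ = arcsin(sin φ₁ cos δ + cos φ₁ sin δ cos θ)
   = arcsin(0.95498·0.99984 + 0.29667·0.01770·-0.50000) = 72.21403°
λ₂ = λ₁ + atan2(sin θ sin δ cos φ₁, cos δ − sin φ₁ sin φ₂) = -125.33771°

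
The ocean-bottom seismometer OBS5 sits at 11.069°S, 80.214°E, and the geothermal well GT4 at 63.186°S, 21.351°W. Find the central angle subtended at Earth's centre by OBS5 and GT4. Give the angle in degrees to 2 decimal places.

85.26°

Δφ = -52.1170°,  Δλ = -101.5650°
a = sin²(Δφ/2) + cos φ₁ cos φ₂ sin²(Δλ/2) = 0.458703
c = 2·arcsin(√a) = 1.488108 rad = 85.2623°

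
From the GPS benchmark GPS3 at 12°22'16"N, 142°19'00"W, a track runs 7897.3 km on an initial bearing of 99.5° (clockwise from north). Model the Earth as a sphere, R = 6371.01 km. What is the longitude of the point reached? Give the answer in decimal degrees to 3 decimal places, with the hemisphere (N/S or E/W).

72.945°W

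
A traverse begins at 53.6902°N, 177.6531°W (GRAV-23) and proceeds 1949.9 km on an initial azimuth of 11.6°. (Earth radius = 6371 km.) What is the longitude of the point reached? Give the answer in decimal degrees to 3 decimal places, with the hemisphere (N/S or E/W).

167.150°W

δ = d/R = 1949.9/6371 = 0.306059 rad
φ₂ = arcsin(sin φ₁ cos δ + cos φ₁ sin δ cos θ)
   = arcsin(0.80583·0.95353 + 0.59215·0.30130·0.97958) = 70.58776°
λ₂ = λ₁ + atan2(sin θ sin δ cos φ₁, cos δ − sin φ₁ sin φ₂) = -167.15011°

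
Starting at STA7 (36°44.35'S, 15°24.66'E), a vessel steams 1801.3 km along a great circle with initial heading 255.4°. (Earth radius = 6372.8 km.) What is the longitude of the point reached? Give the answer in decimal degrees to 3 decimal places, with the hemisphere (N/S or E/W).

STA7: φ = -36.73917°, λ = +15.41100°
δ = d/R = 1801.3/6372.8 = 0.282654 rad
φ₂ = arcsin(sin φ₁ cos δ + cos φ₁ sin δ cos θ)
   = arcsin(-0.59817·0.96032 + 0.80137·0.27891·-0.25207) = -39.10737°
λ₂ = λ₁ + atan2(sin θ sin δ cos φ₁, cos δ − sin φ₁ sin φ₂) = -4.94330°

4.943°W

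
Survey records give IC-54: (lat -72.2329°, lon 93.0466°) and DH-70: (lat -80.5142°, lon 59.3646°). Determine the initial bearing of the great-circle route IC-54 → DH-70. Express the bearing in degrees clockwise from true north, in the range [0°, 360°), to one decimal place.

Δλ = -33.6820°
y = sin Δλ · cos φ₂ = -0.091397
x = cos φ₁ sin φ₂ − sin φ₁ cos φ₂ cos Δλ = -0.170379
θ = atan2(y, x) = -151.7895° → 208.2105° (mod 360°)

208.2°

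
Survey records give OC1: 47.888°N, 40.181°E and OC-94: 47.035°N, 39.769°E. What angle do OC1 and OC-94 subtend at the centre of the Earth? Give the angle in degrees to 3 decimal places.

Δφ = -0.8530°,  Δλ = -0.4120°
a = sin²(Δφ/2) + cos φ₁ cos φ₂ sin²(Δλ/2) = 0.000061
c = 2·arcsin(√a) = 0.015661 rad = 0.8973°

0.897°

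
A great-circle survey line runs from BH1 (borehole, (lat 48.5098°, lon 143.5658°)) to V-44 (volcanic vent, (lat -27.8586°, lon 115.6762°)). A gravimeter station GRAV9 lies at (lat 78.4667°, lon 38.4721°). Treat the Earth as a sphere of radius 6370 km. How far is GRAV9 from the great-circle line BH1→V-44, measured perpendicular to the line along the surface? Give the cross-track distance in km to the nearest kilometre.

3073 km

δ₁₃ = central angle BH1→GRAV9 = 0.796165 rad  (haversine)
θ₁₃ = bearing BH1→GRAV9 = 344.329°,  θ₁₂ = bearing BH1→V-44 = 204.803°
dₓₜ = R·arcsin(sin δ₁₃ · sin(θ₁₃ − θ₁₂)) = 6370·arcsin(0.71468·sin(139.527°)) = 3072.791 km
|dₓₜ| = 3072.791 km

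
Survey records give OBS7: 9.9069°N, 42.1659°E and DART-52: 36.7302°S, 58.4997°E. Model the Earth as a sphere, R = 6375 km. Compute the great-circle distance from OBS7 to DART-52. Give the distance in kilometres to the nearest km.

Δφ = -46.6371°,  Δλ = 16.3338°
a = sin²(Δφ/2) + cos φ₁ cos φ₂ sin²(Δλ/2) = 0.172624
c = 2·arcsin(√a) = 0.856942 rad = 49.0992°
d = R·c = 6375 × 0.856942 = 5463.0 km

5463 km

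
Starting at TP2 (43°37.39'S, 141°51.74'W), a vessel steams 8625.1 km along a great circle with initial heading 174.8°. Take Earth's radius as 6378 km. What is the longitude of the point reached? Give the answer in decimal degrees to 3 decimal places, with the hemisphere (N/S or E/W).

TP2: φ = -43.62317°, λ = -141.86233°
δ = d/R = 8625.1/6378 = 1.352320 rad
φ₂ = arcsin(sin φ₁ cos δ + cos φ₁ sin δ cos θ)
   = arcsin(-0.68991·0.21674 + 0.72389·0.97623·-0.99588) = -58.57350°
λ₂ = λ₁ + atan2(sin θ sin δ cos φ₁, cos δ − sin φ₁ sin φ₂) = 28.36775°

28.368°E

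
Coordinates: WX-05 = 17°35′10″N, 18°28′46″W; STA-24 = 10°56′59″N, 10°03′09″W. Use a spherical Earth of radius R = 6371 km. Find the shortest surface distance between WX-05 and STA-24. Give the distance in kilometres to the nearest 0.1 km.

1169.6 km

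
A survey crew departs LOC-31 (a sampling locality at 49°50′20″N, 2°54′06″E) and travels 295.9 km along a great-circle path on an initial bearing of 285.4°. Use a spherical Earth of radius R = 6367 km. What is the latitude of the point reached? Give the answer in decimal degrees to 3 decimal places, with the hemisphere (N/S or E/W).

50.477°N

LOC-31: φ = +49.83889°, λ = +2.90167°
δ = d/R = 295.9/6367 = 0.046474 rad
φ₂ = arcsin(sin φ₁ cos δ + cos φ₁ sin δ cos θ)
   = arcsin(0.76423·0.99892 + 0.64494·0.04646·0.26556) = 50.47666°
λ₂ = λ₁ + atan2(sin θ sin δ cos φ₁, cos δ − sin φ₁ sin φ₂) = -1.13414°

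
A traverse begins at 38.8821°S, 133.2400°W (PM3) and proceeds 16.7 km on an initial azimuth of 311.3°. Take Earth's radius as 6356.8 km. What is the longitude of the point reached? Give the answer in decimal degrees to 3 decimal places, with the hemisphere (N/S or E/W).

133.385°W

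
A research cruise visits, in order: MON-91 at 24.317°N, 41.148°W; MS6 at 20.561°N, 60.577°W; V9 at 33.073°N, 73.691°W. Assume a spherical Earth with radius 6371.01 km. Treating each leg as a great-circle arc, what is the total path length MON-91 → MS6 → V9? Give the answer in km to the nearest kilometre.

3940 km

MON-91→MS6: c = 0.319908 rad, d = 2038.14 km
MS6→V9: c = 0.298466 rad, d = 1901.53 km
Total = 2038.14 + 1901.53 = 3939.66 km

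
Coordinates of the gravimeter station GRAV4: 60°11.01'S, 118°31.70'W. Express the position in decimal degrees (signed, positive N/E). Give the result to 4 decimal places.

-60.1835°, -118.5283°

lat: 60.1835° S → -60.1835°
lon: 118.5283° W → -118.5283°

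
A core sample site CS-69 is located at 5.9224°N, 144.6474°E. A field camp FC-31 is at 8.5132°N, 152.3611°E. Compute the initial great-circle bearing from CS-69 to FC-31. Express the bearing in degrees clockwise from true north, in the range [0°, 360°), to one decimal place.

70.8°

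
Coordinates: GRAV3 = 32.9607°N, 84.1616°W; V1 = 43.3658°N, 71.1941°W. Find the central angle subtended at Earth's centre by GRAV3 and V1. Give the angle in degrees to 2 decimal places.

14.53°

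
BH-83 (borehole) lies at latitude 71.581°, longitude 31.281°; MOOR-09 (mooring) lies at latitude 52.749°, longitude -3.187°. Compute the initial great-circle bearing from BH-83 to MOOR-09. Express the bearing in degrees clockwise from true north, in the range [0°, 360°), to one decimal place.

237.1°

Δλ = -34.4680°
y = sin Δλ · cos φ₂ = -0.342571
x = cos φ₁ sin φ₂ − sin φ₁ cos φ₂ cos Δλ = -0.221972
θ = atan2(y, x) = -122.9415° → 237.0585° (mod 360°)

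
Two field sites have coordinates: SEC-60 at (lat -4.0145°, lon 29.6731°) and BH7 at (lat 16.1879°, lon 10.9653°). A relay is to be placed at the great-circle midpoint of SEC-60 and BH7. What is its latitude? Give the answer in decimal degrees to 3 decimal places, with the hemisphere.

6.168°N

Bx = cos φ₂ cos Δλ = 0.909614,  By = cos φ₂ sin Δλ = -0.308025
φₘ = atan2(sin φ₁ + sin φ₂, √((cos φ₁ + Bx)² + By²)) = 6.16807°
λₘ = λ₁ + atan2(By, cos φ₁ + Bx) = 20.49849°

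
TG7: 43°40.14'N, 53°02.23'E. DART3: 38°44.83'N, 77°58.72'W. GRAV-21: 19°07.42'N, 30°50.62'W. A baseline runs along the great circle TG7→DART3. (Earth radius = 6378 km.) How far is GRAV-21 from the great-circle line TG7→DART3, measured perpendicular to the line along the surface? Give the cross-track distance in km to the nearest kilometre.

TG7: φ = +43.66900°, λ = +53.03717°
DART3: φ = +38.74717°, λ = -77.97867°
GRAV-21: φ = +19.12367°, λ = -30.84367°
δ₁₃ = central angle TG7→GRAV-21 = 1.267088 rad  (haversine)
θ₁₃ = bearing TG7→GRAV-21 = 280.105°,  θ₁₂ = bearing TG7→DART3 = 323.871°
dₓₜ = R·arcsin(sin δ₁₃ · sin(θ₁₃ − θ₁₂)) = 6378·arcsin(0.95423·sin(-43.766°)) = -4597.862 km
|dₓₜ| = 4597.862 km

4598 km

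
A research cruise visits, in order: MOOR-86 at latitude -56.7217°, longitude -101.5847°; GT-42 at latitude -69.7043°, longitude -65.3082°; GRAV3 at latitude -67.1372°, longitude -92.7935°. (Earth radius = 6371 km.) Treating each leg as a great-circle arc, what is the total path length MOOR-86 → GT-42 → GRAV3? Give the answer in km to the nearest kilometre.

MOOR-86→GT-42: c = 0.355285 rad, d = 2263.52 km
GT-42→GRAV3: c = 0.180326 rad, d = 1148.86 km
Total = 2263.52 + 1148.86 = 3412.38 km

3412 km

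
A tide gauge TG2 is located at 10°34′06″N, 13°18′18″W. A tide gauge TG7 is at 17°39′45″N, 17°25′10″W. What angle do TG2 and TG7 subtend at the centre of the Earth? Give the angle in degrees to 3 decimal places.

8.138°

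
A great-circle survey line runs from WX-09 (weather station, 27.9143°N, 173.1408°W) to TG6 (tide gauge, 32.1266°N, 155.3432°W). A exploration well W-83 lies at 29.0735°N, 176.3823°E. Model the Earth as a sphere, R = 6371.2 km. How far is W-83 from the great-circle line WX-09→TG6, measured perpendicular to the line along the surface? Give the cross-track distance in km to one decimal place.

503.3 km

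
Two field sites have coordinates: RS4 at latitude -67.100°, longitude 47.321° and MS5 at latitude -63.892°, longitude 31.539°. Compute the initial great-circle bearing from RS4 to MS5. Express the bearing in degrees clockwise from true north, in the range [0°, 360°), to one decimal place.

288.8°

Δλ = -15.7820°
y = sin Δλ · cos φ₂ = -0.119688
x = cos φ₁ sin φ₂ − sin φ₁ cos φ₂ cos Δλ = 0.040679
θ = atan2(y, x) = -71.2282° → 288.7718° (mod 360°)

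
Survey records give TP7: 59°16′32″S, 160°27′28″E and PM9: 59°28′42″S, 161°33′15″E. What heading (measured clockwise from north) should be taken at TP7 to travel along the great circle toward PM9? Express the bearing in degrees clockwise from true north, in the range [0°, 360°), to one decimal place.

TP7: φ = -59.27556°, λ = +160.45778°
PM9: φ = -59.47833°, λ = +161.55417°
Δλ = 1.0964°
y = sin Δλ · cos φ₂ = 0.009718
x = cos φ₁ sin φ₂ − sin φ₁ cos φ₂ cos Δλ = -0.003619
θ = atan2(y, x) = 110.4263° → 110.4263° (mod 360°)

110.4°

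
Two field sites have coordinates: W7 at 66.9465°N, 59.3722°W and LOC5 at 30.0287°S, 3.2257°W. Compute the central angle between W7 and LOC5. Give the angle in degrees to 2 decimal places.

105.76°

Δφ = -96.9752°,  Δλ = 56.1465°
a = sin²(Δφ/2) + cos φ₁ cos φ₂ sin²(Δλ/2) = 0.635803
c = 2·arcsin(√a) = 1.845857 rad = 105.7598°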